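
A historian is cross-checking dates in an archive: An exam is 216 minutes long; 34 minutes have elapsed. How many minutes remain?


Total budget: 216 minutes
Time used: 34 minutes
Remaining: 216 - 34 = 182 minutes
Percent used: 15.7%
Percent remaining: 84.3%

182


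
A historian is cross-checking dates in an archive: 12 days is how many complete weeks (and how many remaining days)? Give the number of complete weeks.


Total days: 12
Days per week: 7
Division: 12 / 7 = 1 remainder 5
Complete weeks: 1
Remaining days: 5

1


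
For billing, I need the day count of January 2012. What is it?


Month: January
Year: 2012
January is a 31-day month
Total: 31 days

31


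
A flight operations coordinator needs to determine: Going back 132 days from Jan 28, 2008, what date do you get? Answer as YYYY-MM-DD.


Start: 2008-01-28
Subtracting 132 days
Days already passed in January: 28
After going back through January: 104 more days to subtract
December 2007: 31 days, 73 remaining
November 2007: 30 days, 43 remaining
October 2007: 31 days, 12 remaining
September 2007 has 30 days, need 12
Result: 2007-09-18

2007-09-18


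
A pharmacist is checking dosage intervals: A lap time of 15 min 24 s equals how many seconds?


Minutes: 15
Seconds: 24
Convert minutes to seconds: 15 x 60 = 900
Add remaining seconds: 900 + 24 = 924

924


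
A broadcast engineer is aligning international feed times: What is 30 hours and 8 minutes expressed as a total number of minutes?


Hours: 30
Minutes: 8
Convert hours to minutes: 30 x 60 = 1800
Add remaining minutes: 1800 + 8 = 1808

1808


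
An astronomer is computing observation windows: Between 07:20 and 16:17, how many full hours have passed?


Start: 07:20
End: 16:17
Hour difference: 16 - 7 = 9 hours
Minute difference: 17 - 20 = -3 minutes
Total minutes: 537
Complete hours: 537 / 60 = 8 (remainder 57)

8


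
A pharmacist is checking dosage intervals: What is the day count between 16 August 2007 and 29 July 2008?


Start date: 2007-08-16
End date: 2008-07-29
Aug 2007: +16 days
Sep 2007: +30 days
Oct 2007: +31 days
... (9 more months)
Total: 348 days

348


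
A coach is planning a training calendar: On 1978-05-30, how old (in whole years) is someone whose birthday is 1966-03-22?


Birth: 1966-03-22
Reference: 1978-05-30
Year difference: 1978 - 1966 = 12
Has birthday (03-22) occurred by 05-30? Yes
Age in full years: 12

12


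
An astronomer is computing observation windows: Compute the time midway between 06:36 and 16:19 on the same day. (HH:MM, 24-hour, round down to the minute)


Start time: 06:36 = 396 minutes from midnight
End time: 16:19 = 979 minutes from midnight
Sum: 396 + 979 = 1375
Midpoint: 1375 / 2 = 687 minutes
Convert: 687 / 60 = 11 hours, 27 minutes
Result: 11:27

11:27


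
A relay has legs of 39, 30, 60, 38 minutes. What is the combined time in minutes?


Durations: 39, 30, 60, 38
Running sum: 39
+ 30 = 69
+ 60 = 129
+ 38 = 167
Total duration: 167 minutes
That is 2 hours and 47 minutes

167


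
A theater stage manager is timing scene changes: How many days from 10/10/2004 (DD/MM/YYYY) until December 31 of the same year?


Start: October 10, 2004
End: December 31, 2004
Days left in October: 21
November: 30
December: 31
Sum of remaining months: 61
Total: 21 + 61 = 82

82


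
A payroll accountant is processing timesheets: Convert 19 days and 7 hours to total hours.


Days: 19
Extra hours: 7
Hours per day: 24
Days to hours: 19 x 24 = 456
Total: 456 + 7 = 463

463


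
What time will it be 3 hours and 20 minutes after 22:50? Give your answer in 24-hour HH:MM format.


Start time: 22:50
Adding: 3 hours 20 minutes
Minutes: 50 + 20 = 70
Minute overflow: 70 >= 60, so carry 1 hour, minutes = 10
Hours: 22 + 3 + 1 = 26
Hour wraparound: 26 mod 24 = 2
Result: 02:10

02:10


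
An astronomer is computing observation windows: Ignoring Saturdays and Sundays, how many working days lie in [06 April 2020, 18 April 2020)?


Start: 2020-04-06 (Monday)
End (exclusive): 2020-04-18 (Saturday)
Total calendar days: 12
Full weeks: 12 // 7 = 1 -> 5 weekdays
Remaining 5 days starting on Monday:
  Mon(w), Tue(w), Wed(w), Thu(w), Fri(w) -> 5 weekdays
Total business days: 5 + 5 = 10

10


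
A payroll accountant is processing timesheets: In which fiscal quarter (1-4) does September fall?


Month: September (month 9)
Q1: January-March (months 1-3)
Q2: April-June (months 4-6)
Q3: July-September (months 7-9)
Q4: October-December (months 10-12)
Month 9 falls in Q3

3


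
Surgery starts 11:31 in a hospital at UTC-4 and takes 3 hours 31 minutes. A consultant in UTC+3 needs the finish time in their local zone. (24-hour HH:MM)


Start: 11:31 in UTC-4
Step 1 - add duration:
  minutes: 31 + 31 = 62 (carry 1h)
  hours: 11 + 3 + 1 = 15
  end in UTC-4: 15:02
Step 2 - convert UTC-4 -> UTC+3:
  offset difference: 3 - (-4) = 7 hours
  15 + (7) = 22 -> mod 24 = 22
Result: 22:02 in UTC+3

22:02


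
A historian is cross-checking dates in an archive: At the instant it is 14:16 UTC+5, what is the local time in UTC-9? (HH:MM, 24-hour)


Local time: 14:16 at UTC+5 (offset 5h)
Target zone: UTC-9 (offset -9h)
Difference: -9 - (5) = -14 hours
Calculation: 14 + (-14) = 0
Result: 00:16

00:16


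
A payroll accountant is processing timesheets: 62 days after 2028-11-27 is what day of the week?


Start: 2028-11-27 (Monday)
Step 1 - find target date: add 62 days
  2028-11-27 + 62 days = 2029-01-28
Step 2 - day of week:
  62 mod 7 = 6
  Monday + 6 days -> Sunday
Result: Sunday (2029-01-28)

Sunday


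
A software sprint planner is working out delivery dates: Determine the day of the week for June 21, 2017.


Date: 2017-06-21
January 1, 2017 is a Sunday
Day of year: 172
Offset from Jan 1: 171 days
171 mod 7 = 3
Result: Wednesday

Wednesday


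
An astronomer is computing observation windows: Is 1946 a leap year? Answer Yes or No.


Year: 1946
Divisible by 4? 1946 / 4 = 486.5 -> No
Not divisible by 4, so NOT a leap year

No


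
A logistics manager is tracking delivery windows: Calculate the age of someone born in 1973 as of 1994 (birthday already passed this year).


Birth year: 1973
Current year: 1994
Age = current year - birth year
Age = 1994 - 1973 = 21

21


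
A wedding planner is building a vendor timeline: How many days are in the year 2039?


Year: 2039
Check leap year rules:
Divisible by 4? No
2039 is not a leap year
Days: 365

365


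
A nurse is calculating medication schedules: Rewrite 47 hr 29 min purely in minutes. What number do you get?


Hours: 47
Extra minutes: 29
Minutes per hour: 60
Hours to minutes: 47 x 60 = 2820
Total: 2820 + 29 = 2849

2849


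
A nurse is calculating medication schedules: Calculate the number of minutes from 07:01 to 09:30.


Start time: 07:01 = 421 minutes from midnight
End time: 09:30 = 570 minutes from midnight
Difference: 570 - 421 = 149 minutes
That is 2 hours and 29 minutes

149


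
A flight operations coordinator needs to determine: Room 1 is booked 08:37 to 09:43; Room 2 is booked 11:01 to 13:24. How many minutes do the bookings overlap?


Interval A: [517, 583] minutes from midnight
Interval B: [661, 804] minutes from midnight
Overlap start = max(517, 661) = 661
Overlap end = min(583, 804) = 583
End <= start, so the intervals do not overlap: 0 minutes

0


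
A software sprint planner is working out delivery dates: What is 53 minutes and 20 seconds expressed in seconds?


Minutes: 53
Extra seconds: 20
Seconds per minute: 60
Minutes to seconds: 53 x 60 = 3180
Total: 3180 + 20 = 3200

3200


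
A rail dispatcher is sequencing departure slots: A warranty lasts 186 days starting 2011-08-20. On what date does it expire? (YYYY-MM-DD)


Start: 2011-08-20
Adding 186 days
Days remaining in August: 11
After August: 175 days still to add
September 2011: 30 days, 145 remaining
October 2011: 31 days, 114 remaining
November 2011: 30 days, 84 remaining
December 2011: 31 days, 53 remaining
Result: 2012-02-22

2012-02-22


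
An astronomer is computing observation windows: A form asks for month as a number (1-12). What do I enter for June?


Calendar month order:
5. May
6. June <--
7. July
June is month number 6

6


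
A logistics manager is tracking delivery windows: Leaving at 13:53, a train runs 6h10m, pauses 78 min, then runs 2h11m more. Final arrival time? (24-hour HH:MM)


Depart: 13:53
Leg 1: +370 min -> 20:03
Layover: +78 min -> 21:21
Leg 2: +131 min -> 23:32
Total travel: 579 minutes = 9h 39m
Arrival: 23:32

23:32


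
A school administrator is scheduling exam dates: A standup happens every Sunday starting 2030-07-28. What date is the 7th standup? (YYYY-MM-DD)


First occurrence: 2030-07-28 (occurrence 1)
Each occurrence is 7 days after the previous.
Occurrence 7 is 6 weeks after the first.
6 weeks = 42 days
2030-07-28 + 42 days = 2030-09-08

2030-09-08


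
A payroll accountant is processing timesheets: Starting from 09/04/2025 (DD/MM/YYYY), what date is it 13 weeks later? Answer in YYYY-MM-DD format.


Start: 2025-04-09
Weeks to add: 13
Convert to days: 13 x 7 = 91 days
Add 91 days to 2025-04-09
Result: 2025-07-09

2025-07-09


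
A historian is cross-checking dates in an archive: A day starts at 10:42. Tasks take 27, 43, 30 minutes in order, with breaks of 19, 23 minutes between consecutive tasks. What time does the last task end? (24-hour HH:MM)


Start: 10:42 = 642 min from midnight
  after task 1 (27 min): 11:09
  after break (19 min): 11:28
  after task 2 (43 min): 12:11
  after break (23 min): 12:34
  after task 3 (30 min): 13:04
Total elapsed: 142 minutes
End time: 13:04

13:04


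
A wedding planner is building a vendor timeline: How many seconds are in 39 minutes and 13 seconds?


Minutes: 39
Seconds: 13
Convert minutes to seconds: 39 x 60 = 2340
Add remaining seconds: 2340 + 13 = 2353

2353


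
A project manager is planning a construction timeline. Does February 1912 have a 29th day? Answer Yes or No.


Year: 1912
Divisible by 4? 1912 / 4 = 478.0 -> Yes
Divisible by 100? 1912 / 100 = 19.12 -> No
Divisible by 4 but not 100, so it IS a leap year

Yes


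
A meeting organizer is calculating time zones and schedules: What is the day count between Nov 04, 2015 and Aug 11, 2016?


Start date: 2015-11-04
End date: 2016-08-11
Nov 2015: +27 days
Dec 2015: +31 days
Jan 2016: +31 days
... (7 more months)
Total: 281 days

281


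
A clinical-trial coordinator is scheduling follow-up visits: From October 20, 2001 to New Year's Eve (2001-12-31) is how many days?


Start: October 20, 2001
End: December 31, 2001
Days left in October: 11
November: 30
December: 31
Sum of remaining months: 61
Total: 11 + 61 = 72

72


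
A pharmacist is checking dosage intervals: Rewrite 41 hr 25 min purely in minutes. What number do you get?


Hours: 41
Extra minutes: 25
Minutes per hour: 60
Hours to minutes: 41 x 60 = 2460
Total: 2460 + 25 = 2485

2485


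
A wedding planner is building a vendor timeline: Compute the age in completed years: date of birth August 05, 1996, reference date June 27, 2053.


Birth: 1996-08-05
Reference: 2053-06-27
Year difference: 2053 - 1996 = 57
Has birthday (08-05) occurred by 06-27? No
Birthday not yet reached this year -> subtract 1
Age in full years: 56

56


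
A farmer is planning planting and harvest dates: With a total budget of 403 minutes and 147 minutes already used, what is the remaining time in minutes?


Total budget: 403 minutes
Time used: 147 minutes
Remaining: 403 - 147 = 256 minutes
Percent used: 36.5%
Percent remaining: 63.5%

256


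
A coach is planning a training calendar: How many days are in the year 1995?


Year: 1995
Check leap year rules:
Divisible by 4? No
1995 is not a leap year
Days: 365

365


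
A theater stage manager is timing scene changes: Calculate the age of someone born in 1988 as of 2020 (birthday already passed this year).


Birth year: 1988
Current year: 2020
Age = current year - birth year
Age = 2020 - 1988 = 32

32


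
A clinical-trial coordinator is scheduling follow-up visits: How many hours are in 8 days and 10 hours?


Days: 8
Extra hours: 10
Hours per day: 24
Days to hours: 8 x 24 = 192
Total: 192 + 10 = 202

202


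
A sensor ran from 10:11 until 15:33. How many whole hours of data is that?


Start: 10:11
End: 15:33
Hour difference: 15 - 10 = 5 hours
Minute difference: 33 - 11 = 22 minutes
Total minutes: 322
Complete hours: 322 / 60 = 5 (remainder 22)

5


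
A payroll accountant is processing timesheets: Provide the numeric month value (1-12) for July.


Calendar month order:
6. June
7. July <--
8. August
July is month number 7

7


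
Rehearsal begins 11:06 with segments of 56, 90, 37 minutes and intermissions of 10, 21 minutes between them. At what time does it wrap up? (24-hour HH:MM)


Start: 11:06 = 666 min from midnight
  after task 1 (56 min): 12:02
  after break (10 min): 12:12
  after task 2 (90 min): 13:42
  after break (21 min): 14:03
  after task 3 (37 min): 14:40
Total elapsed: 214 minutes
End time: 14:40

14:40


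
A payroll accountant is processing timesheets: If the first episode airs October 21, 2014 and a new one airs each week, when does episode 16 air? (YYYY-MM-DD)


First occurrence: 2014-10-21 (occurrence 1)
Each occurrence is 7 days after the previous.
Occurrence 16 is 15 weeks after the first.
15 weeks = 105 days
2014-10-21 + 105 days = 2015-02-03

2015-02-03


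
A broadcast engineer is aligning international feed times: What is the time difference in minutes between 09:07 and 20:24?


Start time: 09:07 = 547 minutes from midnight
End time: 20:24 = 1224 minutes from midnight
Difference: 1224 - 547 = 677 minutes
That is 11 hours and 17 minutes

677


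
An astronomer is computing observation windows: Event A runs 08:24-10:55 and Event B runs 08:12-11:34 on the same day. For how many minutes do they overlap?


Interval A: [504, 655] minutes from midnight
Interval B: [492, 694] minutes from midnight
Overlap start = max(504, 492) = 504
Overlap end = min(655, 694) = 655
Overlap = 655 - 504 = 151 minutes

151


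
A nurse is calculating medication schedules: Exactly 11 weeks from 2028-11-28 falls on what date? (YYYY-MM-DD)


Start: 2028-11-28
Weeks to add: 11
Convert to days: 11 x 7 = 77 days
Add 77 days to 2028-11-28
Result: 2029-02-13

2029-02-13


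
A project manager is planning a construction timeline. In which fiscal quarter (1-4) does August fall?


Month: August (month 8)
Q1: January-March (months 1-3)
Q2: April-June (months 4-6)
Q3: July-September (months 7-9)
Q4: October-December (months 10-12)
Month 8 falls in Q3

3


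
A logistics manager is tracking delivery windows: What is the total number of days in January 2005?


Month: January
Year: 2005
January is a 31-day month
Total: 31 days

31


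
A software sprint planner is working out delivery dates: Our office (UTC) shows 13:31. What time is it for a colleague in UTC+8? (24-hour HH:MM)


Local time: 13:31 at UTC (offset 0h)
Target zone: UTC+8 (offset 8h)
Difference: 8 - (0) = 8 hours
Calculation: 13 + (8) = 21
Result: 21:31

21:31


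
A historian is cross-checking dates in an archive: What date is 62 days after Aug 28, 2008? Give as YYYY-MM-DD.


Start: 2008-08-28
Adding 62 days
Days remaining in August: 3
After August: 59 days still to add
September 2008: 30 days, 29 remaining
October 2008 has 31 days, need 29
Result: 2008-10-29

2008-10-29


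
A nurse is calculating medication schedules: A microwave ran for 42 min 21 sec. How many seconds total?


Minutes: 42
Extra seconds: 21
Seconds per minute: 60
Minutes to seconds: 42 x 60 = 2520
Total: 2520 + 21 = 2541

2541


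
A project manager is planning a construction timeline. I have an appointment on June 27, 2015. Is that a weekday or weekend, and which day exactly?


Date: 2015-06-27
January 1, 2015 is a Thursday
Day of year: 178
Offset from Jan 1: 177 days
177 mod 7 = 2
Result: Saturday

Saturday


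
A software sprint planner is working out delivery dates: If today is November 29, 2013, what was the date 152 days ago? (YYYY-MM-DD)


Start: 2013-11-29
Subtracting 152 days
Days already passed in November: 29
After going back through November: 123 more days to subtract
October 2013: 31 days, 92 remaining
September 2013: 30 days, 62 remaining
August 2013: 31 days, 31 remaining
July 2013 has 31 days, need 31
Result: 2013-06-30

2013-06-30


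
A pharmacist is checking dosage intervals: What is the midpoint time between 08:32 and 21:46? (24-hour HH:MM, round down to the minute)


Start time: 08:32 = 512 minutes from midnight
End time: 21:46 = 1306 minutes from midnight
Sum: 512 + 1306 = 1818
Midpoint: 1818 / 2 = 909 minutes
Convert: 909 / 60 = 15 hours, 9 minutes
Result: 15:09

15:09


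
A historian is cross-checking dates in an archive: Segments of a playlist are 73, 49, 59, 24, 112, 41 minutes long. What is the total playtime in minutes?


Durations: 73, 49, 59, 24, 112, 41
Running sum: 73
+ 49 = 122
+ 59 = 181
+ 24 = 205
+ 112 = 317
+ 41 = 358
Total duration: 358 minutes
That is 5 hours and 58 minutes

358


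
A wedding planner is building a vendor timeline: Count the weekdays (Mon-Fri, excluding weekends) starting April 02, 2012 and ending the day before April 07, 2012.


Start: 2012-04-02 (Monday)
End (exclusive): 2012-04-07 (Saturday)
Total calendar days: 5
Full weeks: 5 // 7 = 0 -> 0 weekdays
Remaining 5 days starting on Monday:
  Mon(w), Tue(w), Wed(w), Thu(w), Fri(w) -> 5 weekdays
Total business days: 0 + 5 = 5

5


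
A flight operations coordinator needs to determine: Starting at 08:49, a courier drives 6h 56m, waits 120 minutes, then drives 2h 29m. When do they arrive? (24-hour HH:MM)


Depart: 08:49
Leg 1: +416 min -> 15:45
Layover: +120 min -> 17:45
Leg 2: +149 min -> 20:14
Total travel: 685 minutes = 11h 25m
Arrival: 20:14

20:14


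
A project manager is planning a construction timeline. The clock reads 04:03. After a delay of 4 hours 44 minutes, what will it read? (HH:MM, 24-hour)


Start time: 04:03
Adding: 4 hours 44 minutes
Minutes: 3 + 44 = 47
Hours: 4 + 4 + 0 = 8
Result: 08:47

08:47


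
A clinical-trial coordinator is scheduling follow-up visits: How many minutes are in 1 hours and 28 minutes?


Hours: 1
Minutes: 28
Convert hours to minutes: 1 x 60 = 60
Add remaining minutes: 60 + 28 = 88

88


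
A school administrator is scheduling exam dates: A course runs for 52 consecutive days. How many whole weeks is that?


Total days: 52
Days per week: 7
Division: 52 / 7 = 7 remainder 3
Complete weeks: 7
Remaining days: 3

7


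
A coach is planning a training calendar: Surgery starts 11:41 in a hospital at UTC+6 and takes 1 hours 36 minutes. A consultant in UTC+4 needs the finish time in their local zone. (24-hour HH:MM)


Start: 11:41 in UTC+6
Step 1 - add duration:
  minutes: 41 + 36 = 77 (carry 1h)
  hours: 11 + 1 + 1 = 13
  end in UTC+6: 13:17
Step 2 - convert UTC+6 -> UTC+4:
  offset difference: 4 - (6) = -2 hours
  13 + (-2) = 11 -> mod 24 = 11
Result: 11:17 in UTC+4

11:17


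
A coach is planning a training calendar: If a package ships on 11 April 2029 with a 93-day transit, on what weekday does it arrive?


Start: 2029-04-11 (Wednesday)
Step 1 - find target date: add 93 days
  2029-04-11 + 93 days = 2029-07-13
Step 2 - day of week:
  93 mod 7 = 2
  Wednesday + 2 days -> Friday
Result: Friday (2029-07-13)

Friday


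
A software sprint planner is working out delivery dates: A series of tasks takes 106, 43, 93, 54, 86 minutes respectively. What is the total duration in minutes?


Durations: 106, 43, 93, 54, 86
Running sum: 106
+ 43 = 149
+ 93 = 242
+ 54 = 296
+ 86 = 382
Total duration: 382 minutes
That is 6 hours and 22 minutes

382


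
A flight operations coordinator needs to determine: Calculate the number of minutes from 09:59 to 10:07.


Start time: 09:59 = 599 minutes from midnight
End time: 10:07 = 607 minutes from midnight
Difference: 607 - 599 = 8 minutes
That is 0 hours and 8 minutes

8


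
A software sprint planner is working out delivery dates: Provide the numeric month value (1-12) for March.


Calendar month order:
2. February
3. March <--
4. April
March is month number 3

3


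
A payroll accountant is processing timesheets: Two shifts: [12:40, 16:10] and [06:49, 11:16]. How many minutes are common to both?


Interval A: [760, 970] minutes from midnight
Interval B: [409, 676] minutes from midnight
Overlap start = max(760, 409) = 760
Overlap end = min(970, 676) = 676
End <= start, so the intervals do not overlap: 0 minutes

0


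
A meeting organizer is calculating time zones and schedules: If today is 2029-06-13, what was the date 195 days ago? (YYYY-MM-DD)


Start: 2029-06-13
Subtracting 195 days
Days already passed in June: 13
After going back through June: 182 more days to subtract
May 2029: 31 days, 151 remaining
April 2029: 30 days, 121 remaining
March 2029: 31 days, 90 remaining
February 2029: 28 days, 62 remaining
Result: 2028-11-30

2028-11-30


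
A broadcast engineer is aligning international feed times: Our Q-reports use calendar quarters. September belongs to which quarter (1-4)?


Month: September (month 9)
Q1: January-March (months 1-3)
Q2: April-June (months 4-6)
Q3: July-September (months 7-9)
Q4: October-December (months 10-12)
Month 9 falls in Q3

3


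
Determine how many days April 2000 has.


Month: April
Year: 2000
April is a 30-day month
Total: 30 days

30


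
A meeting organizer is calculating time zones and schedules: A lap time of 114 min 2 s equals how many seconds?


Minutes: 114
Seconds: 2
Convert minutes to seconds: 114 x 60 = 6840
Add remaining seconds: 6840 + 2 = 6842

6842


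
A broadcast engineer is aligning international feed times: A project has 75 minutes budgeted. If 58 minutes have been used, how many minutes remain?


Total budget: 75 minutes
Time used: 58 minutes
Remaining: 75 - 58 = 17 minutes
Percent used: 77.3%
Percent remaining: 22.7%

17


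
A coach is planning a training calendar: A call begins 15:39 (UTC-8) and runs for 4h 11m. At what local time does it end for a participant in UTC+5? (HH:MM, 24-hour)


Start: 15:39 in UTC-8
Step 1 - add duration:
  minutes: 39 + 11 = 50
  hours: 15 + 4 + 0 = 19
  end in UTC-8: 19:50
Step 2 - convert UTC-8 -> UTC+5:
  offset difference: 5 - (-8) = 13 hours
  19 + (13) = 32 -> mod 24 = 8
Result: 08:50 in UTC+5

08:50


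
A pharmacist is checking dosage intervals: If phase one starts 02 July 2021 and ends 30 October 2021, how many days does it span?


Start date: 2021-07-02
End date: 2021-10-30
Jul 2021: +30 days
Aug 2021: +31 days
Sep 2021: +30 days
Oct 2021: +29 days
Total: 120 days

120


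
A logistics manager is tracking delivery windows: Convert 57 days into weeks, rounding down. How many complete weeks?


Total days: 57
Days per week: 7
Division: 57 / 7 = 8 remainder 1
Complete weeks: 8
Remaining days: 1

8


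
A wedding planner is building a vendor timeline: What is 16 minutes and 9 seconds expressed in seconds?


Minutes: 16
Extra seconds: 9
Seconds per minute: 60
Minutes to seconds: 16 x 60 = 960
Total: 960 + 9 = 969

969


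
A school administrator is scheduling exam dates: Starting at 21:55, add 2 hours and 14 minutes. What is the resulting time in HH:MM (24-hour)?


Start time: 21:55
Adding: 2 hours 14 minutes
Minutes: 55 + 14 = 69
Minute overflow: 69 >= 60, so carry 1 hour, minutes = 9
Hours: 21 + 2 + 1 = 24
Hour wraparound: 24 mod 24 = 0
Result: 00:09

00:09


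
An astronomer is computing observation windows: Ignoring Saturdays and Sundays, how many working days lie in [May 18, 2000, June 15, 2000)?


Start: 2000-05-18 (Thursday)
End (exclusive): 2000-06-15 (Thursday)
Total calendar days: 28
Full weeks: 28 // 7 = 4 -> 20 weekdays
Remaining 0 days starting on Thursday:
Total business days: 20 + 0 = 20

20


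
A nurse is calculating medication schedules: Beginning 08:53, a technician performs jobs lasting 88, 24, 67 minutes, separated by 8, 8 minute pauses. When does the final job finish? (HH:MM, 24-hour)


Start: 08:53 = 533 min from midnight
  after task 1 (88 min): 10:21
  after break (8 min): 10:29
  after task 2 (24 min): 10:53
  after break (8 min): 11:01
  after task 3 (67 min): 12:08
Total elapsed: 195 minutes
End time: 12:08

12:08


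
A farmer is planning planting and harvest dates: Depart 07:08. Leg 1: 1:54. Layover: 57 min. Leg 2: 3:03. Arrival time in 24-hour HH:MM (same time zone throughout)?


Depart: 07:08
Leg 1: +114 min -> 09:02
Layover: +57 min -> 09:59
Leg 2: +183 min -> 13:02
Total travel: 354 minutes = 5h 54m
Arrival: 13:02

13:02


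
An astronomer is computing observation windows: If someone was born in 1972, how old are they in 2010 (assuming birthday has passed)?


Birth year: 1972
Current year: 2010
Age = current year - birth year
Age = 2010 - 1972 = 38

38


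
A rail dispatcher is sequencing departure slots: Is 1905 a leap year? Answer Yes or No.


Year: 1905
Divisible by 4? 1905 / 4 = 476.25 -> No
Not divisible by 4, so NOT a leap year

No


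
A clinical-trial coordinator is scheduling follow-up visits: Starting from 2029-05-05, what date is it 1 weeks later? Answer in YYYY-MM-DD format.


Start: 2029-05-05
Weeks to add: 1
Convert to days: 1 x 7 = 7 days
Add 7 days to 2029-05-05
Result: 2029-05-12

2029-05-12


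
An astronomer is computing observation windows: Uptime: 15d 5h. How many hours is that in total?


Days: 15
Extra hours: 5
Hours per day: 24
Days to hours: 15 x 24 = 360
Total: 360 + 5 = 365

365


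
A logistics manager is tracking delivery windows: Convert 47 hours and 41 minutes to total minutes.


Hours: 47
Extra minutes: 41
Minutes per hour: 60
Hours to minutes: 47 x 60 = 2820
Total: 2820 + 41 = 2861

2861


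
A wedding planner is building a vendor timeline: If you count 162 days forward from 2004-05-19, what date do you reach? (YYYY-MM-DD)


Start: 2004-05-19
Adding 162 days
Days remaining in May: 12
After May: 150 days still to add
June 2004: 30 days, 120 remaining
July 2004: 31 days, 89 remaining
August 2004: 31 days, 58 remaining
September 2004: 30 days, 28 remaining
Result: 2004-10-28

2004-10-28


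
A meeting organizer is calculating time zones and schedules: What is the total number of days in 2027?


Year: 2027
Check leap year rules:
Divisible by 4? No
2027 is not a leap year
Days: 365

365


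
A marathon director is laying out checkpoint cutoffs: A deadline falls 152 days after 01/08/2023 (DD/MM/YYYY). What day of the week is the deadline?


Start: 2023-08-01 (Tuesday)
Step 1 - find target date: add 152 days
  2023-08-01 + 152 days = 2023-12-31
Step 2 - day of week:
  152 mod 7 = 5
  Tuesday + 5 days -> Sunday
Result: Sunday (2023-12-31)

Sunday


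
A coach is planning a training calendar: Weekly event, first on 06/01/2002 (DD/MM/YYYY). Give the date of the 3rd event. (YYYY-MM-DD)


First occurrence: 2002-01-06 (occurrence 1)
Each occurrence is 7 days after the previous.
Occurrence 3 is 2 weeks after the first.
2 weeks = 14 days
2002-01-06 + 14 days = 2002-01-20

2002-01-20


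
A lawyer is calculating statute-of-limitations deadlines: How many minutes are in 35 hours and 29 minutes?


Hours: 35
Minutes: 29
Convert hours to minutes: 35 x 60 = 2100
Add remaining minutes: 2100 + 29 = 2129

2129


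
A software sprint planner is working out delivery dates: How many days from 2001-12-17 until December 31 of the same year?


Start: December 17, 2001
End: December 31, 2001
Days left in December: 14
Total: 14 days

14


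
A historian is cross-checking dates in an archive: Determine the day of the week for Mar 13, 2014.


Date: 2014-03-13
January 1, 2014 is a Wednesday
Day of year: 72
Offset from Jan 1: 71 days
71 mod 7 = 1
Result: Thursday

Thursday


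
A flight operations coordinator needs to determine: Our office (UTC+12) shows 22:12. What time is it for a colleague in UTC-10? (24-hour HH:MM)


Local time: 22:12 at UTC+12 (offset 12h)
Target zone: UTC-10 (offset -10h)
Difference: -10 - (12) = -22 hours
Calculation: 22 + (-22) = 0
Result: 00:12

00:12


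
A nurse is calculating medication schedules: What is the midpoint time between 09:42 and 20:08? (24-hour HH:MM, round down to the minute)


Start time: 09:42 = 582 minutes from midnight
End time: 20:08 = 1208 minutes from midnight
Sum: 582 + 1208 = 1790
Midpoint: 1790 / 2 = 895 minutes
Convert: 895 / 60 = 14 hours, 55 minutes
Result: 14:55

14:55


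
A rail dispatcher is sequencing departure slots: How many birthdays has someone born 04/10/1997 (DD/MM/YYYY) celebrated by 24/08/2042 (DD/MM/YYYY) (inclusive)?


Birth: 1997-10-04
Reference: 2042-08-24
Year difference: 2042 - 1997 = 45
Has birthday (10-04) occurred by 08-24? No
Birthday not yet reached this year -> subtract 1
Age in full years: 44

44


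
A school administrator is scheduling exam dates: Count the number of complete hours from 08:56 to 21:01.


Start: 08:56
End: 21:01
Hour difference: 21 - 8 = 13 hours
Minute difference: 1 - 56 = -55 minutes
Total minutes: 725
Complete hours: 725 / 60 = 12 (remainder 5)

12


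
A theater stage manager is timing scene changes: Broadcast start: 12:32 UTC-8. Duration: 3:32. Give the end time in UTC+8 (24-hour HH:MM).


Start: 12:32 in UTC-8
Step 1 - add duration:
  minutes: 32 + 32 = 64 (carry 1h)
  hours: 12 + 3 + 1 = 16
  end in UTC-8: 16:04
Step 2 - convert UTC-8 -> UTC+8:
  offset difference: 8 - (-8) = 16 hours
  16 + (16) = 32 -> mod 24 = 8
Result: 08:04 in UTC+8

08:04


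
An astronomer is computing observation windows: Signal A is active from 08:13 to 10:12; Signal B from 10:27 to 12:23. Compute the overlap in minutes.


Interval A: [493, 612] minutes from midnight
Interval B: [627, 743] minutes from midnight
Overlap start = max(493, 627) = 627
Overlap end = min(612, 743) = 612
End <= start, so the intervals do not overlap: 0 minutes

0


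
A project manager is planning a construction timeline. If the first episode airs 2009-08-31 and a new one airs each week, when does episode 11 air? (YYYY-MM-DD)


First occurrence: 2009-08-31 (occurrence 1)
Each occurrence is 7 days after the previous.
Occurrence 11 is 10 weeks after the first.
10 weeks = 70 days
2009-08-31 + 70 days = 2009-11-09

2009-11-09


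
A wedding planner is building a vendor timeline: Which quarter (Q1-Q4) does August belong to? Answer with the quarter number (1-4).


Month: August (month 8)
Q1: January-March (months 1-3)
Q2: April-June (months 4-6)
Q3: July-September (months 7-9)
Q4: October-December (months 10-12)
Month 8 falls in Q3

3


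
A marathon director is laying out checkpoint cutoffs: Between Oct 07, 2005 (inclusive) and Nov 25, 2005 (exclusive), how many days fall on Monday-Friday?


Start: 2005-10-07 (Friday)
End (exclusive): 2005-11-25 (Friday)
Total calendar days: 49
Full weeks: 49 // 7 = 7 -> 35 weekdays
Remaining 0 days starting on Friday:
Total business days: 35 + 0 = 35

35


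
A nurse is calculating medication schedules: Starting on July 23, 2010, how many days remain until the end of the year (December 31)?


Start: July 23, 2010
End: December 31, 2010
Days left in July: 8
August: 31
September: 30
October: 31
November: 30
... plus remaining months
Sum of remaining months: 153
Total: 8 + 153 = 161

161


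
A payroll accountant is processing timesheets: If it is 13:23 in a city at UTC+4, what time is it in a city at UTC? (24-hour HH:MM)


Local time: 13:23 at UTC+4 (offset 4h)
Target zone: UTC (offset 0h)
Difference: 0 - (4) = -4 hours
Calculation: 13 + (-4) = 9
Result: 09:23

09:23


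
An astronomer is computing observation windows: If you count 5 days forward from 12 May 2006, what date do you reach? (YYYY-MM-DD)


Start: 2006-05-12
Adding 5 days
Days remaining in May: 19
Result: 2006-05-17

2006-05-17


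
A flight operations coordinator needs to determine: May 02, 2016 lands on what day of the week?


Date: 2016-05-02
January 1, 2016 is a Friday
Day of year: 123
Offset from Jan 1: 122 days
122 mod 7 = 3
Result: Monday

Monday


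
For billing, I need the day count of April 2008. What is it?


Month: April
Year: 2008
April is a 30-day month
Total: 30 days

30


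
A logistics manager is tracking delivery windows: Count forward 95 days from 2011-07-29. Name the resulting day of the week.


Start: 2011-07-29 (Friday)
Step 1 - find target date: add 95 days
  2011-07-29 + 95 days = 2011-11-01
Step 2 - day of week:
  95 mod 7 = 4
  Friday + 4 days -> Tuesday
Result: Tuesday (2011-11-01)

Tuesday


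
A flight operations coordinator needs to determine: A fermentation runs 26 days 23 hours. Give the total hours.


Days: 26
Extra hours: 23
Hours per day: 24
Days to hours: 26 x 24 = 624
Total: 624 + 23 = 647

647


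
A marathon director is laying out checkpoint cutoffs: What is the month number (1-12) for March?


Calendar month order:
2. February
3. March <--
4. April
March is month number 3

3


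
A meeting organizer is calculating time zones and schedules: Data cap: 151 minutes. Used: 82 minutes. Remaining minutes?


Total budget: 151 minutes
Time used: 82 minutes
Remaining: 151 - 82 = 69 minutes
Percent used: 54.3%
Percent remaining: 45.7%

69


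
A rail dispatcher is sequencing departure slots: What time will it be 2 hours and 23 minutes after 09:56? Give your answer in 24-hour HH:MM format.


Start time: 09:56
Adding: 2 hours 23 minutes
Minutes: 56 + 23 = 79
Minute overflow: 79 >= 60, so carry 1 hour, minutes = 19
Hours: 9 + 2 + 1 = 12
Result: 12:19

12:19


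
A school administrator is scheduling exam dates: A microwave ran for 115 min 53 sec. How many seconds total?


Minutes: 115
Extra seconds: 53
Seconds per minute: 60
Minutes to seconds: 115 x 60 = 6900
Total: 6900 + 53 = 6953

6953


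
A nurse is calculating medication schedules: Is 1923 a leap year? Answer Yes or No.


Year: 1923
Divisible by 4? 1923 / 4 = 480.75 -> No
Not divisible by 4, so NOT a leap year

No


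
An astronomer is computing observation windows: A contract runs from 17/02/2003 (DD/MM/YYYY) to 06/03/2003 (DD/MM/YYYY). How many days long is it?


Start date: 2003-02-17
End date: 2003-03-06
Feb 2003: +12 days
Mar 2003: +5 days
Total: 17 days

17


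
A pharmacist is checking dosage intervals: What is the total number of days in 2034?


Year: 2034
Check leap year rules:
Divisible by 4? No
2034 is not a leap year
Days: 365

365


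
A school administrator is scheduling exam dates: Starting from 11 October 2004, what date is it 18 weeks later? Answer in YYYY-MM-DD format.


Start: 2004-10-11
Weeks to add: 18
Convert to days: 18 x 7 = 126 days
Add 126 days to 2004-10-11
Result: 2005-02-14

2005-02-14


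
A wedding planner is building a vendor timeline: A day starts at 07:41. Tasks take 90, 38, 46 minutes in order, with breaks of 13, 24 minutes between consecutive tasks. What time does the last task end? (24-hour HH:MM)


Start: 07:41 = 461 min from midnight
  after task 1 (90 min): 09:11
  after break (13 min): 09:24
  after task 2 (38 min): 10:02
  after break (24 min): 10:26
  after task 3 (46 min): 11:12
Total elapsed: 211 minutes
End time: 11:12

11:12


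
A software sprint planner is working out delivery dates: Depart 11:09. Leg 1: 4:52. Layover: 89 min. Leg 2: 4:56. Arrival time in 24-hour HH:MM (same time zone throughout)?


Depart: 11:09
Leg 1: +292 min -> 16:01
Layover: +89 min -> 17:30
Leg 2: +296 min -> 22:26
Total travel: 677 minutes = 11h 17m
Arrival: 22:26

22:26


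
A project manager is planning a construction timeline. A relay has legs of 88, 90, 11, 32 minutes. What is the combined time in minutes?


Durations: 88, 90, 11, 32
Running sum: 88
+ 90 = 178
+ 11 = 189
+ 32 = 221
Total duration: 221 minutes
That is 3 hours and 41 minutes

221


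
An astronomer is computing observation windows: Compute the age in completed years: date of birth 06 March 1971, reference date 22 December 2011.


Birth: 1971-03-06
Reference: 2011-12-22
Year difference: 2011 - 1971 = 40
Has birthday (03-06) occurred by 12-22? Yes
Age in full years: 40

40


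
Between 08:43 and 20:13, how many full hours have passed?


Start: 08:43
End: 20:13
Hour difference: 20 - 8 = 12 hours
Minute difference: 13 - 43 = -30 minutes
Total minutes: 690
Complete hours: 690 / 60 = 11 (remainder 30)

11


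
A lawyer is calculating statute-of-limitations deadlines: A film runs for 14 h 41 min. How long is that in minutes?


Hours: 14
Minutes: 41
Convert hours to minutes: 14 x 60 = 840
Add remaining minutes: 840 + 41 = 881

881


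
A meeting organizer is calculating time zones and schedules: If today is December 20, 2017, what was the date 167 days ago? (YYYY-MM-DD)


Start: 2017-12-20
Subtracting 167 days
Days already passed in December: 20
After going back through December: 147 more days to subtract
November 2017: 30 days, 117 remaining
October 2017: 31 days, 86 remaining
September 2017: 30 days, 56 remaining
August 2017: 31 days, 25 remaining
Result: 2017-07-06

2017-07-06


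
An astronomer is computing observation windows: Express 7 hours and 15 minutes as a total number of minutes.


Hours: 7
Extra minutes: 15
Minutes per hour: 60
Hours to minutes: 7 x 60 = 420
Total: 420 + 15 = 435

435


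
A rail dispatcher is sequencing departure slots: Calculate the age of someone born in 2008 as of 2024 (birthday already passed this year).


Birth year: 2008
Current year: 2024
Age = current year - birth year
Age = 2024 - 2008 = 16

16


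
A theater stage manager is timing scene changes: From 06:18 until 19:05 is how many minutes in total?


Start time: 06:18 = 378 minutes from midnight
End time: 19:05 = 1145 minutes from midnight
Difference: 1145 - 378 = 767 minutes
That is 12 hours and 47 minutes

767


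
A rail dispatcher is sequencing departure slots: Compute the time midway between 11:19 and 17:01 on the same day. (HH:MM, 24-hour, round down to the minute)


Start time: 11:19 = 679 minutes from midnight
End time: 17:01 = 1021 minutes from midnight
Sum: 679 + 1021 = 1700
Midpoint: 1700 / 2 = 850 minutes
Convert: 850 / 60 = 14 hours, 10 minutes
Result: 14:10

14:10


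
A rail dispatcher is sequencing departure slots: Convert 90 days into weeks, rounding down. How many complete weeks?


Total days: 90
Days per week: 7
Division: 90 / 7 = 12 remainder 6
Complete weeks: 12
Remaining days: 6

12


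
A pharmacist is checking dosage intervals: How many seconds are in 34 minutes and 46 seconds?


Minutes: 34
Seconds: 46
Convert minutes to seconds: 34 x 60 = 2040
Add remaining seconds: 2040 + 46 = 2086

2086


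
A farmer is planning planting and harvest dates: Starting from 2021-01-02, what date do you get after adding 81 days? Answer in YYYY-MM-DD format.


Start: 2021-01-02
Adding 81 days
Days remaining in January: 29
After January: 52 days still to add
February 2021: 28 days, 24 remaining
March 2021 has 31 days, need 24
Result: 2021-03-24

2021-03-24


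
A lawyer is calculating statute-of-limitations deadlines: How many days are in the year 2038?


Year: 2038
Check leap year rules:
Divisible by 4? No
2038 is not a leap year
Days: 365

365


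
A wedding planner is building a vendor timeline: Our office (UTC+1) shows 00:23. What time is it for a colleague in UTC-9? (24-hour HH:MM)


Local time: 00:23 at UTC+1 (offset 1h)
Target zone: UTC-9 (offset -9h)
Difference: -9 - (1) = -10 hours
Calculation: 0 + (-10) = -10
Wraparound: (-10) mod 24 = 14
Result: 14:23

14:23


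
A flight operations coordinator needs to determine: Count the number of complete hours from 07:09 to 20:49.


Start: 07:09
End: 20:49
Hour difference: 20 - 7 = 13 hours
Minute difference: 49 - 9 = 40 minutes
Total minutes: 820
Complete hours: 820 / 60 = 13 (remainder 40)

13


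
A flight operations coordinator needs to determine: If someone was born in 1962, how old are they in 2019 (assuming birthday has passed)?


Birth year: 1962
Current year: 2019
Age = current year - birth year
Age = 2019 - 1962 = 57

57
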